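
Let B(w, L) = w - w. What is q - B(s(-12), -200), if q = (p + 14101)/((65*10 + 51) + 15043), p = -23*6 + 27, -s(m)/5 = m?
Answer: 6995/7872 ≈ 0.88859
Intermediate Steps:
s(m) = -5*m
p = -111 (p = -138 + 27 = -111)
B(w, L) = 0
q = 6995/7872 (q = (-111 + 14101)/((65*10 + 51) + 15043) = 13990/((650 + 51) + 15043) = 13990/(701 + 15043) = 13990/15744 = 13990*(1/15744) = 6995/7872 ≈ 0.88859)
q - B(s(-12), -200) = 6995/7872 - 1*0 = 6995/7872 + 0 = 6995/7872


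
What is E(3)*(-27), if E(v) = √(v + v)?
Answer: -27*√6 ≈ -66.136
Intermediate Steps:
E(v) = √2*√v (E(v) = √(2*v) = √2*√v)
E(3)*(-27) = (√2*√3)*(-27) = √6*(-27) = -27*√6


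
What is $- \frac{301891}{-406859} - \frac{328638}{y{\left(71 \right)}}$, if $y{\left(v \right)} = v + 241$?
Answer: $- \frac{22269189675}{21156668} \approx -1052.6$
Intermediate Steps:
$y{\left(v \right)} = 241 + v$
$- \frac{301891}{-406859} - \frac{328638}{y{\left(71 \right)}} = - \frac{301891}{-406859} - \frac{328638}{241 + 71} = \left(-301891\right) \left(- \frac{1}{406859}\right) - \frac{328638}{312} = \frac{301891}{406859} - \frac{54773}{52} = - \frac{22269189675}{21156668}$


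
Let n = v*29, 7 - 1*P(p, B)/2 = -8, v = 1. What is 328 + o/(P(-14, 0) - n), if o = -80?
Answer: 248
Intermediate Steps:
P(p, B) = 30 (P(p, B) = 14 - 2*(-8) = 14 + 16 = 30)
n = 29 (n = 1*29 = 29)
328 + o/(P(-14, 0) - n) = 328 - 80/(30 - 1*29) = 328 - 80/(30 - 29) = 328 - 80/1 = 328 - 80*1 = 328 - 80 = 248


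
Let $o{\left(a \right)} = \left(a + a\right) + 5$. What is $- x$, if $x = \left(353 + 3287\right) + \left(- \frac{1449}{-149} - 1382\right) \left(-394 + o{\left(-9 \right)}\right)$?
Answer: $- \frac{83761243}{149} \approx -5.6216 \cdot 10^{5}$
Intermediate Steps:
$o{\left(a \right)} = 5 + 2 a$ ($o{\left(a \right)} = 2 a + 5 = 5 + 2 a$)
$x = \frac{83761243}{149}$ ($x = \left(353 + 3287\right) + \left(- \frac{1449}{-149} - 1382\right) \left(-394 + \left(5 + 2 \left(-9\right)\right)\right) = 3640 + \left(\left(-1449\right) \left(- \frac{1}{149}\right) - 1382\right) \left(-394 + \left(5 - 18\right)\right) = 3640 + \left(\frac{1449}{149} - 1382\right) \left(-394 - 13\right) = 3640 - - \frac{83218883}{149} = 3640 + \frac{83218883}{149} = \frac{83761243}{149} \approx 5.6216 \cdot 10^{5}$)
$- x = \left(-1\right) \frac{83761243}{149} = - \frac{83761243}{149}$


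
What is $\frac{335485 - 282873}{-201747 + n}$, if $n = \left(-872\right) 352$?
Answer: $- \frac{52612}{508691} \approx -0.10343$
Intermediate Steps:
$n = -306944$
$\frac{335485 - 282873}{-201747 + n} = \frac{335485 - 282873}{-201747 - 306944} = \frac{52612}{-508691} = 52612 \left(- \frac{1}{508691}\right) = - \frac{52612}{508691}$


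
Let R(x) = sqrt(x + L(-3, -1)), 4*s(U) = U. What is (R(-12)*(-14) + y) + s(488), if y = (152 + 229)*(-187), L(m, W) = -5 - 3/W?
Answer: -71125 - 14*I*sqrt(14) ≈ -71125.0 - 52.383*I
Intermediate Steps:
L(m, W) = -5 - 3/W
s(U) = U/4
R(x) = sqrt(-2 + x) (R(x) = sqrt(x + (-5 - 3/(-1))) = sqrt(x + (-5 - 3*(-1))) = sqrt(x + (-5 + 3)) = sqrt(x - 2) = sqrt(-2 + x))
y = -71247 (y = 381*(-187) = -71247)
(R(-12)*(-14) + y) + s(488) = (sqrt(-2 - 12)*(-14) - 71247) + (1/4)*488 = (sqrt(-14)*(-14) - 71247) + 122 = ((I*sqrt(14))*(-14) - 71247) + 122 = (-14*I*sqrt(14) - 71247) + 122 = (-71247 - 14*I*sqrt(14)) + 122 = -71125 - 14*I*sqrt(14)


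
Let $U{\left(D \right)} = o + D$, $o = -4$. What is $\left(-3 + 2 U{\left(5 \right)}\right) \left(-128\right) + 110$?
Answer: $238$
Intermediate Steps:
$U{\left(D \right)} = -4 + D$
$\left(-3 + 2 U{\left(5 \right)}\right) \left(-128\right) + 110 = \left(-3 + 2 \left(-4 + 5\right)\right) \left(-128\right) + 110 = \left(-3 + 2 \cdot 1\right) \left(-128\right) + 110 = \left(-3 + 2\right) \left(-128\right) + 110 = \left(-1\right) \left(-128\right) + 110 = 128 + 110 = 238$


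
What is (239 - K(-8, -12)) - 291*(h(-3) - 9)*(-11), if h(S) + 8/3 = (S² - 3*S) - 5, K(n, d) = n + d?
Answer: 4527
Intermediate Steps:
K(n, d) = d + n
h(S) = -23/3 + S² - 3*S (h(S) = -8/3 + ((S² - 3*S) - 5) = -8/3 + (-5 + S² - 3*S) = -23/3 + S² - 3*S)
(239 - K(-8, -12)) - 291*(h(-3) - 9)*(-11) = (239 - (-12 - 8)) - 291*((-23/3 + (-3)² - 3*(-3)) - 9)*(-11) = (239 - 1*(-20)) - 291*((-23/3 + 9 + 9) - 9)*(-11) = (239 + 20) - 291*(31/3 - 9)*(-11) = 259 - 388*(-11) = 259 - 291*(-44/3) = 259 + 4268 = 4527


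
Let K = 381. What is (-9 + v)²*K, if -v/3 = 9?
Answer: 493776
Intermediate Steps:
v = -27 (v = -3*9 = -27)
(-9 + v)²*K = (-9 - 27)²*381 = (-36)²*381 = 1296*381 = 493776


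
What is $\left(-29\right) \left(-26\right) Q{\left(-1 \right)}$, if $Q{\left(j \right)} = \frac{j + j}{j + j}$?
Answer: $754$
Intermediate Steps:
$Q{\left(j \right)} = 1$ ($Q{\left(j \right)} = \frac{2 j}{2 j} = 2 j \frac{1}{2 j} = 1$)
$\left(-29\right) \left(-26\right) Q{\left(-1 \right)} = \left(-29\right) \left(-26\right) 1 = 754 \cdot 1 = 754$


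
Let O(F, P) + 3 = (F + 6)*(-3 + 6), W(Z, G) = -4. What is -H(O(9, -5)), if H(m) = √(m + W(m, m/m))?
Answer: -√38 ≈ -6.1644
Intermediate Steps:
O(F, P) = 15 + 3*F (O(F, P) = -3 + (F + 6)*(-3 + 6) = -3 + (6 + F)*3 = -3 + (18 + 3*F) = 15 + 3*F)
H(m) = √(-4 + m) (H(m) = √(m - 4) = √(-4 + m))
-H(O(9, -5)) = -√(-4 + (15 + 3*9)) = -√(-4 + (15 + 27)) = -√(-4 + 42) = -√38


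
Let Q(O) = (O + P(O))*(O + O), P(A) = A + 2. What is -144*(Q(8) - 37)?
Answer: -36144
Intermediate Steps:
P(A) = 2 + A
Q(O) = 2*O*(2 + 2*O) (Q(O) = (O + (2 + O))*(O + O) = (2 + 2*O)*(2*O) = 2*O*(2 + 2*O))
-144*(Q(8) - 37) = -144*(4*8*(1 + 8) - 37) = -144*(4*8*9 - 37) = -144*(288 - 37) = -144*251 = -36144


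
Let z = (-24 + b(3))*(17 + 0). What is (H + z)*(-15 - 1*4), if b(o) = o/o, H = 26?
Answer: 6935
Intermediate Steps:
b(o) = 1
z = -391 (z = (-24 + 1)*(17 + 0) = -23*17 = -391)
(H + z)*(-15 - 1*4) = (26 - 391)*(-15 - 1*4) = -365*(-15 - 4) = -365*(-19) = 6935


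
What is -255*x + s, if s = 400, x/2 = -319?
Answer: 163090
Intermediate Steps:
x = -638 (x = 2*(-319) = -638)
-255*x + s = -255*(-638) + 400 = 162690 + 400 = 163090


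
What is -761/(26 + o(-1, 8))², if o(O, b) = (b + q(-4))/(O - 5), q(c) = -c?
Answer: -761/576 ≈ -1.3212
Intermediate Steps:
o(O, b) = (4 + b)/(-5 + O) (o(O, b) = (b - 1*(-4))/(O - 5) = (b + 4)/(-5 + O) = (4 + b)/(-5 + O))
-761/(26 + o(-1, 8))² = -761/(26 + (4 + 8)/(-5 - 1))² = -761/(26 + 12/(-6))² = -761/(26 - ⅙*12)² = -761/(26 - 2)² = -761/(24²) = -761/576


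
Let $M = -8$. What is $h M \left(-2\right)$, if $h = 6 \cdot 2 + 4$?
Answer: $256$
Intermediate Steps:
$h = 16$ ($h = 12 + 4 = 16$)
$h M \left(-2\right) = 16 \left(-8\right) \left(-2\right) = \left(-128\right) \left(-2\right) = 256$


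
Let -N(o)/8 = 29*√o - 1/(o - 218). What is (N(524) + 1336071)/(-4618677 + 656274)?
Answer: -204418867/606247659 + 464*√131/3962403 ≈ -0.33585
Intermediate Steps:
N(o) = -232*√o + 8/(-218 + o) (N(o) = -8*(29*√o - 1/(o - 218)) = -8*(29*√o - 1/(-218 + o)) = -8*(-1/(-218 + o) + 29*√o) = -232*√o + 8/(-218 + o))
(N(524) + 1336071)/(-4618677 + 656274) = (8*(1 - 30392*√131 + 6322*√524)/(-218 + 524) + 1336071)/(-4618677 + 656274) = (8*(1 - 30392*√131 + 6322*(2*√131))/306 + 1336071)/(-3962403) = (8*(1/306)*(1 - 30392*√131 + 12644*√131) + 1336071)*(-1/3962403) = (8*(1/306)*(1 - 17748*√131) + 1336071)*(-1/3962403) = ((4/153 - 464*√131) + 1336071)*(-1/3962403) = (204418867/153 - 464*√131)*(-1/3962403) = -204418867/606247659 + 464*√131/3962403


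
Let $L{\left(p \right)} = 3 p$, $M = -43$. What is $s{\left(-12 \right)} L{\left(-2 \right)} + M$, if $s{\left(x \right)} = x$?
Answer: $29$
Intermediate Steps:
$s{\left(-12 \right)} L{\left(-2 \right)} + M = - 12 \cdot 3 \left(-2\right) - 43 = \left(-12\right) \left(-6\right) - 43 = 72 - 43 = 29$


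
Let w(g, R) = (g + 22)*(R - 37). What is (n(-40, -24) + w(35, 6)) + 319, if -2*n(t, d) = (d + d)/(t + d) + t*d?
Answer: -15427/8 ≈ -1928.4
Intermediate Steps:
w(g, R) = (-37 + R)*(22 + g) (w(g, R) = (22 + g)*(-37 + R) = (-37 + R)*(22 + g))
n(t, d) = -d/(d + t) - d*t/2 (n(t, d) = -((d + d)/(t + d) + t*d)/2 = -((2*d)/(d + t) + d*t)/2 = -(2*d/(d + t) + d*t)/2 = -(d*t + 2*d/(d + t))/2 = -d/(d + t) - d*t/2)
(n(-40, -24) + w(35, 6)) + 319 = (-1*(-24)*(2 + (-40)² - 24*(-40))/(2*(-24) + 2*(-40)) + (-814 - 37*35 + 22*6 + 6*35)) + 319 = (-1*(-24)*(2 + 1600 + 960)/(-48 - 80) + (-814 - 1295 + 132 + 210)) + 319 = (-1*(-24)*2562/(-128) - 1767) + 319 = (-1*(-24)*(-1/128)*2562 - 1767) + 319 = (-3843/8 - 1767) + 319 = -17979/8 + 319 = -15427/8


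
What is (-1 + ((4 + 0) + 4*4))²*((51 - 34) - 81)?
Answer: -23104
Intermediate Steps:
(-1 + ((4 + 0) + 4*4))²*((51 - 34) - 81) = (-1 + (4 + 16))²*(17 - 81) = (-1 + 20)²*(-64) = 19²*(-64) = 361*(-64) = -23104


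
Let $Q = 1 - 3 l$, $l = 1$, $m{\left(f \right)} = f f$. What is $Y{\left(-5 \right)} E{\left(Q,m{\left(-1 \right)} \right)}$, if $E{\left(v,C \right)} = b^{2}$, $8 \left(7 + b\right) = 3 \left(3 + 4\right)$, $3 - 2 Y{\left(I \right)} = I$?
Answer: $\frac{1225}{16} \approx 76.563$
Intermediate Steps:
$m{\left(f \right)} = f^{2}$
$Y{\left(I \right)} = \frac{3}{2} - \frac{I}{2}$
$Q = -2$ ($Q = 1 - 3 = -2$)
$b = - \frac{35}{8}$ ($b = -7 + \frac{3 \left(3 + 4\right)}{8} = -7 + \frac{3 \cdot 7}{8} = -7 + \frac{1}{8} \cdot 21 = -7 + \frac{21}{8} = - \frac{35}{8} \approx -4.375$)
$E{\left(v,C \right)} = \frac{1225}{64}$ ($E{\left(v,C \right)} = \left(- \frac{35}{8}\right)^{2} = \frac{1225}{64}$)
$Y{\left(-5 \right)} E{\left(Q,m{\left(-1 \right)} \right)} = \left(\frac{3}{2} - - \frac{5}{2}\right) \frac{1225}{64} = \left(\frac{3}{2} + \frac{5}{2}\right) \frac{1225}{64} = 4 \cdot \frac{1225}{64} = \frac{1225}{16}$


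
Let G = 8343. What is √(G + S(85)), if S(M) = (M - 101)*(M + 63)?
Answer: 5*√239 ≈ 77.298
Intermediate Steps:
S(M) = (-101 + M)*(63 + M)
√(G + S(85)) = √(8343 + (-6363 + 85² - 38*85)) = √(8343 + (-6363 + 7225 - 3230)) = √(8343 - 2368) = √5975 = 5*√239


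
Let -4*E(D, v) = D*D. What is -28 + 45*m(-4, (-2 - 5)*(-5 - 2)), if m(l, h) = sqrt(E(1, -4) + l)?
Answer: -28 + 45*I*sqrt(17)/2 ≈ -28.0 + 92.77*I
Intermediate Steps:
E(D, v) = -D**2/4 (E(D, v) = -D*D/4 = -D**2/4)
m(l, h) = sqrt(-1/4 + l) (m(l, h) = sqrt(-1/4*1**2 + l) = sqrt(-1/4*1 + l) = sqrt(-1/4 + l))
-28 + 45*m(-4, (-2 - 5)*(-5 - 2)) = -28 + 45*(sqrt(-1 + 4*(-4))/2) = -28 + 45*(sqrt(-1 - 16)/2) = -28 + 45*(sqrt(-17)/2) = -28 + 45*((I*sqrt(17))/2) = -28 + 45*(I*sqrt(17)/2) = -28 + 45*I*sqrt(17)/2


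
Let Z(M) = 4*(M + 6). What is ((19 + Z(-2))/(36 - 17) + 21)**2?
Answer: 188356/361 ≈ 521.76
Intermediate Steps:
Z(M) = 24 + 4*M (Z(M) = 4*(6 + M) = 24 + 4*M)
((19 + Z(-2))/(36 - 17) + 21)**2 = ((19 + (24 + 4*(-2)))/(36 - 17) + 21)**2 = ((19 + (24 - 8))/19 + 21)**2 = ((19 + 16)*(1/19) + 21)**2 = (35*(1/19) + 21)**2 = (35/19 + 21)**2 = (434/19)**2 = 188356/361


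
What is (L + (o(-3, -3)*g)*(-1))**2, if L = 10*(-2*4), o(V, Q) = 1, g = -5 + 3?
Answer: 6084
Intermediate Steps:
g = -2
L = -80 (L = 10*(-8) = -80)
(L + (o(-3, -3)*g)*(-1))**2 = (-80 + (1*(-2))*(-1))**2 = (-80 - 2*(-1))**2 = (-80 + 2)**2 = (-78)**2 = 6084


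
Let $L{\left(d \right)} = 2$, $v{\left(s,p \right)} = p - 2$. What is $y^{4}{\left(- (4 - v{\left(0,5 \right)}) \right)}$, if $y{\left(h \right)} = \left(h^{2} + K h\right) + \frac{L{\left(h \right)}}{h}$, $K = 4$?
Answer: $625$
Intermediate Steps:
$v{\left(s,p \right)} = -2 + p$
$y{\left(h \right)} = h^{2} + \frac{2}{h} + 4 h$ ($y{\left(h \right)} = \left(h^{2} + 4 h\right) + \frac{2}{h} = h^{2} + \frac{2}{h} + 4 h$)
$y^{4}{\left(- (4 - v{\left(0,5 \right)}) \right)} = \left(\frac{2 + \left(- (4 - \left(-2 + 5\right))\right)^{2} \left(4 - \left(4 - \left(-2 + 5\right)\right)\right)}{\left(-1\right) \left(4 - \left(-2 + 5\right)\right)}\right)^{4} = \left(\frac{2 + \left(- (4 - 3)\right)^{2} \left(4 - \left(4 - 3\right)\right)}{\left(-1\right) \left(4 - 3\right)}\right)^{4} = \left(\frac{2 + \left(\left(-1\right) 1\right)^{2} \left(4 - 1\right)}{\left(-1\right) 1}\right)^{4} = \left(\frac{2 + \left(-1\right)^{2} \left(4 - 1\right)}{-1}\right)^{4} = \left(- (2 + 1 \cdot 3)\right)^{4} = \left(- (2 + 3)\right)^{4} = \left(\left(-1\right) 5\right)^{4} = \left(-5\right)^{4} = 625$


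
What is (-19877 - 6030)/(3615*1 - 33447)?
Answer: 25907/29832 ≈ 0.86843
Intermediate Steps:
(-19877 - 6030)/(3615*1 - 33447) = -25907/(3615 - 33447) = -25907/(-29832) = -25907*(-1/29832) = 25907/29832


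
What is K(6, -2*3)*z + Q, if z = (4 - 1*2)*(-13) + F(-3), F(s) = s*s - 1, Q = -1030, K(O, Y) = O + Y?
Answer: -1030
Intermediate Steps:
F(s) = -1 + s² (F(s) = s² - 1 = -1 + s²)
z = -18 (z = (4 - 1*2)*(-13) + (-1 + (-3)²) = (4 - 2)*(-13) + (-1 + 9) = 2*(-13) + 8 = -26 + 8 = -18)
K(6, -2*3)*z + Q = (6 - 2*3)*(-18) - 1030 = (6 - 6)*(-18) - 1030 = 0*(-18) - 1030 = 0 - 1030 = -1030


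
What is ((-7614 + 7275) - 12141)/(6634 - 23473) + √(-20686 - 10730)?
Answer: 4160/5613 + 2*I*√7854 ≈ 0.74114 + 177.25*I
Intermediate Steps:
((-7614 + 7275) - 12141)/(6634 - 23473) + √(-20686 - 10730) = (-339 - 12141)/(-16839) + √(-31416) = -12480*(-1/16839) + 2*I*√7854 = 4160/5613 + 2*I*√7854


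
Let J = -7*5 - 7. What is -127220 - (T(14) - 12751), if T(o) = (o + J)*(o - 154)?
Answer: -118389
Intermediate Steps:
J = -42 (J = -35 - 7 = -42)
T(o) = (-154 + o)*(-42 + o) (T(o) = (o - 42)*(o - 154) = (-42 + o)*(-154 + o) = (-154 + o)*(-42 + o))
-127220 - (T(14) - 12751) = -127220 - ((6468 + 14**2 - 196*14) - 12751) = -127220 - ((6468 + 196 - 2744) - 12751) = -127220 - (3920 - 12751) = -127220 - 1*(-8831) = -127220 + 8831 = -118389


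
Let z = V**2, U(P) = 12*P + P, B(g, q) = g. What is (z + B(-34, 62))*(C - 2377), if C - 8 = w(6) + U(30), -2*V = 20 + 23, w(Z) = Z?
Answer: -3379749/4 ≈ -8.4494e+5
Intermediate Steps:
V = -43/2 (V = -(20 + 23)/2 = -1/2*43 = -43/2 ≈ -21.500)
U(P) = 13*P
z = 1849/4 (z = (-43/2)**2 = 1849/4 ≈ 462.25)
C = 404 (C = 8 + (6 + 13*30) = 8 + (6 + 390) = 8 + 396 = 404)
(z + B(-34, 62))*(C - 2377) = (1849/4 - 34)*(404 - 2377) = (1713/4)*(-1973) = -3379749/4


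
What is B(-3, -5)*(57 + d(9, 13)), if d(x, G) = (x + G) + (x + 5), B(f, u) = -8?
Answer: -744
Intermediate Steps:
d(x, G) = 5 + G + 2*x (d(x, G) = (G + x) + (5 + x) = 5 + G + 2*x)
B(-3, -5)*(57 + d(9, 13)) = -8*(57 + (5 + 13 + 2*9)) = -8*(57 + (5 + 13 + 18)) = -8*(57 + 36) = -8*93 = -744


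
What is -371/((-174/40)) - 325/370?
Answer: 543425/6438 ≈ 84.409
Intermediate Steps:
-371/((-174/40)) - 325/370 = -371/((-174*1/40)) - 325*1/370 = -371/(-87/20) - 65/74 = -371*(-20/87) - 65/74 = 7420/87 - 65/74 = 543425/6438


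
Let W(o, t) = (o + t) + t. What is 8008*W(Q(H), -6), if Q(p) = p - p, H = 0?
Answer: -96096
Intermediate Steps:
Q(p) = 0
W(o, t) = o + 2*t
8008*W(Q(H), -6) = 8008*(0 + 2*(-6)) = 8008*(0 - 12) = 8008*(-12) = -96096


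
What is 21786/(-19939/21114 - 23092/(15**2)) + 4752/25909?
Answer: -297686963448036/1416504802063 ≈ -210.16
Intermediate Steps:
21786/(-19939/21114 - 23092/(15**2)) + 4752/25909 = 21786/(-19939*1/21114 - 23092/225) + 4752*(1/25909) = 21786/(-19939/21114 - 23092*1/225) + 4752/25909 = 21786/(-19939/21114 - 23092/225) + 4752/25909 = 21786/(-54672307/527850) + 4752/25909 = 21786*(-527850/54672307) + 4752/25909 = -11499740100/54672307 + 4752/25909 = -297686963448036/1416504802063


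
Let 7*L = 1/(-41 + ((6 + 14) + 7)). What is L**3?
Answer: -1/941192 ≈ -1.0625e-6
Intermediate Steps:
L = -1/98 (L = 1/(7*(-41 + ((6 + 14) + 7))) = 1/(7*(-41 + (20 + 7))) = 1/(7*(-41 + 27)) = (1/7)/(-14) = (1/7)*(-1/14) = -1/98 ≈ -0.010204)
L**3 = (-1/98)**3 = -1/941192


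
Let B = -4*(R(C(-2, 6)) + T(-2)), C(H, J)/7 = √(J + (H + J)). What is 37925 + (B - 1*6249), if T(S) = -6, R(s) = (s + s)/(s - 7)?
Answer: 285220/9 - 8*√10/9 ≈ 31688.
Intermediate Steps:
C(H, J) = 7*√(H + 2*J) (C(H, J) = 7*√(J + (H + J)) = 7*√(H + 2*J))
R(s) = 2*s/(-7 + s) (R(s) = (2*s)/(-7 + s) = 2*s/(-7 + s))
B = 24 - 56*√10/(-7 + 7*√10) (B = -4*(2*(7*√(-2 + 2*6))/(-7 + 7*√(-2 + 2*6)) - 6) = -4*(2*(7*√(-2 + 12))/(-7 + 7*√(-2 + 12)) - 6) = -4*(2*(7*√10)/(-7 + 7*√10) - 6) = -4*(14*√10/(-7 + 7*√10) - 6) = -4*(-6 + 14*√10/(-7 + 7*√10)) = 24 - 56*√10/(-7 + 7*√10) ≈ 12.300)
37925 + (B - 1*6249) = 37925 + ((136/9 - 8*√10/9) - 1*6249) = 37925 + ((136/9 - 8*√10/9) - 6249) = 37925 + (-56105/9 - 8*√10/9) = 285220/9 - 8*√10/9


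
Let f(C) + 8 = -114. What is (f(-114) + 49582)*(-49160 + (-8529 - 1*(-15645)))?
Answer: -2079496240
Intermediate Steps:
f(C) = -122 (f(C) = -8 - 114 = -122)
(f(-114) + 49582)*(-49160 + (-8529 - 1*(-15645))) = (-122 + 49582)*(-49160 + (-8529 - 1*(-15645))) = 49460*(-49160 + (-8529 + 15645)) = 49460*(-49160 + 7116) = 49460*(-42044) = -2079496240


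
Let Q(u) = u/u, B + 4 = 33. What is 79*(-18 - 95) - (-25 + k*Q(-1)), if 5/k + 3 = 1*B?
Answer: -231457/26 ≈ -8902.2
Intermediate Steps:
B = 29 (B = -4 + 33 = 29)
Q(u) = 1
k = 5/26 (k = 5/(-3 + 1*29) = 5/(-3 + 29) = 5/26 ≈ 0.19231)
79*(-18 - 95) - (-25 + k*Q(-1)) = 79*(-18 - 95) - (-25 + (5/26)*1) = 79*(-113) - (-25 + 5/26) = -8927 - 1*(-645/26) = -8927 + 645/26 = -231457/26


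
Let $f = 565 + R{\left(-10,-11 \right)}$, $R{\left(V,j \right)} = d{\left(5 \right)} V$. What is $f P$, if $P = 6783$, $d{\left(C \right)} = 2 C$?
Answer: $3154095$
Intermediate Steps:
$R{\left(V,j \right)} = 10 V$ ($R{\left(V,j \right)} = 2 \cdot 5 V = 10 V$)
$f = 465$ ($f = 565 + 10 \left(-10\right) = 565 - 100 = 465$)
$f P = 465 \cdot 6783 = 3154095$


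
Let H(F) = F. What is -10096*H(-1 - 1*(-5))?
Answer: -40384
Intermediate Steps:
-10096*H(-1 - 1*(-5)) = -10096*(-1 - 1*(-5)) = -10096*(-1 + 5) = -10096*4 = -40384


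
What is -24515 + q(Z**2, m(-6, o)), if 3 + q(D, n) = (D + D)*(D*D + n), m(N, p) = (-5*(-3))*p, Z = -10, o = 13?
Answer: 2014482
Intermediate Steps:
m(N, p) = 15*p
q(D, n) = -3 + 2*D*(n + D**2) (q(D, n) = -3 + (D + D)*(D*D + n) = -3 + (2*D)*(D**2 + n) = -3 + (2*D)*(n + D**2) = -3 + 2*D*(n + D**2))
-24515 + q(Z**2, m(-6, o)) = -24515 + (-3 + 2*((-10)**2)**3 + 2*(-10)**2*(15*13)) = -24515 + (-3 + 2*100**3 + 2*100*195) = -24515 + (-3 + 2*1000000 + 39000) = -24515 + (-3 + 2000000 + 39000) = -24515 + 2038997 = 2014482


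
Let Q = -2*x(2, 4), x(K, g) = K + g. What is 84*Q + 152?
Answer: -856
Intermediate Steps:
Q = -12 (Q = -2*(2 + 4) = -2*6 = -12)
84*Q + 152 = 84*(-12) + 152 = -1008 + 152 = -856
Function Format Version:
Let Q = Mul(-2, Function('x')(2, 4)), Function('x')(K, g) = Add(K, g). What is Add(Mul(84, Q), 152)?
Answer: -856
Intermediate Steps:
Q = -12 (Q = Mul(-2, Add(2, 4)) = Mul(-2, 6) = -12)
Add(Mul(84, Q), 152) = Add(Mul(84, -12), 152) = Add(-1008, 152) = -856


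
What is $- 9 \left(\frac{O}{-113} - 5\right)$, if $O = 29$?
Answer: $\frac{5346}{113} \approx 47.31$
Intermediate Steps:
$- 9 \left(\frac{O}{-113} - 5\right) = - 9 \left(\frac{29}{-113} - 5\right) = - 9 \left(29 \left(- \frac{1}{113}\right) - 5\right) = - 9 \left(- \frac{29}{113} - 5\right) = \left(-9\right) \left(- \frac{594}{113}\right) = \frac{5346}{113}$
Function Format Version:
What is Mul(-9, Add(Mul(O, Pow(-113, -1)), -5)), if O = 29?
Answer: Rational(5346, 113) ≈ 47.310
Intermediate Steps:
Mul(-9, Add(Mul(O, Pow(-113, -1)), -5)) = Mul(-9, Add(Mul(29, Pow(-113, -1)), -5)) = Mul(-9, Add(Mul(29, Rational(-1, 113)), -5)) = Mul(-9, Add(Rational(-29, 113), -5)) = Mul(-9, Rational(-594, 113)) = Rational(5346, 113)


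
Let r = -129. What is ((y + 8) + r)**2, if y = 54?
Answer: 4489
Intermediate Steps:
((y + 8) + r)**2 = ((54 + 8) - 129)**2 = (62 - 129)**2 = (-67)**2 = 4489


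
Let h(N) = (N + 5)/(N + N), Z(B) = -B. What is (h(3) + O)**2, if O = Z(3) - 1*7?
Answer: 676/9 ≈ 75.111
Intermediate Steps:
h(N) = (5 + N)/(2*N) (h(N) = (5 + N)/((2*N)) = (5 + N)*(1/(2*N)) = (5 + N)/(2*N))
O = -10 (O = -1*3 - 1*7 = -3 - 7 = -10)
(h(3) + O)**2 = ((1/2)*(5 + 3)/3 - 10)**2 = ((1/2)*(1/3)*8 - 10)**2 = (4/3 - 10)**2 = (-26/3)**2 = 676/9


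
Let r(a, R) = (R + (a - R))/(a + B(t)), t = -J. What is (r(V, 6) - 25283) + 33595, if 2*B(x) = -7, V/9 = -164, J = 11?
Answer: 24598160/2959 ≈ 8313.0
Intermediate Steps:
t = -11 (t = -1*11 = -11)
V = -1476 (V = 9*(-164) = -1476)
B(x) = -7/2 (B(x) = (½)*(-7) = -7/2)
r(a, R) = a/(-7/2 + a) (r(a, R) = (R + (a - R))/(a - 7/2) = a/(-7/2 + a))
(r(V, 6) - 25283) + 33595 = (2*(-1476)/(-7 + 2*(-1476)) - 25283) + 33595 = (2*(-1476)/(-7 - 2952) - 25283) + 33595 = (2*(-1476)/(-2959) - 25283) + 33595 = (2*(-1476)*(-1/2959) - 25283) + 33595 = (2952/2959 - 25283) + 33595 = -74809445/2959 + 33595 = 24598160/2959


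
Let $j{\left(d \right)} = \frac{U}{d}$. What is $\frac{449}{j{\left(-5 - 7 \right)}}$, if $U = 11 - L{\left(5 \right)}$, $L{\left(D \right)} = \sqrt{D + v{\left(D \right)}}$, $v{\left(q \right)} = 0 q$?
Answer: $- \frac{14817}{29} - \frac{1347 \sqrt{5}}{29} \approx -614.79$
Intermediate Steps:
$v{\left(q \right)} = 0$
$L{\left(D \right)} = \sqrt{D}$ ($L{\left(D \right)} = \sqrt{D + 0} = \sqrt{D}$)
$U = 11 - \sqrt{5} \approx 8.7639$
$j{\left(d \right)} = \frac{11 - \sqrt{5}}{d}$
$\frac{449}{j{\left(-5 - 7 \right)}} = \frac{449}{\frac{1}{-5 - 7} \left(11 - \sqrt{5}\right)} = \frac{449}{\frac{1}{-12} \left(11 - \sqrt{5}\right)} = \frac{449}{\left(- \frac{1}{12}\right) \left(11 - \sqrt{5}\right)} = \frac{449}{- \frac{11}{12} + \frac{\sqrt{5}}{12}}$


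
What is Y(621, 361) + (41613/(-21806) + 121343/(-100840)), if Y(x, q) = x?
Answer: 679342610731/1099458520 ≈ 617.89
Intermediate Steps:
Y(621, 361) + (41613/(-21806) + 121343/(-100840)) = 621 + (41613/(-21806) + 121343/(-100840)) = 621 + (41613*(-1/21806) + 121343*(-1/100840)) = 621 + (-41613/21806 - 121343/100840) = 621 - 3421130189/1099458520 = 679342610731/1099458520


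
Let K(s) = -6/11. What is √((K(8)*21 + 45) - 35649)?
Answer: 3*I*√478830/11 ≈ 188.72*I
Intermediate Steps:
K(s) = -6/11 (K(s) = -6*1/11 = -6/11)
√((K(8)*21 + 45) - 35649) = √((-6/11*21 + 45) - 35649) = √((-126/11 + 45) - 35649) = √(369/11 - 35649) = √(-391770/11) = 3*I*√478830/11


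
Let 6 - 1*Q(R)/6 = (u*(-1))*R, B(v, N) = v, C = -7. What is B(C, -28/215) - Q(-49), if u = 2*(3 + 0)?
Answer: 1721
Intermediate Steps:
u = 6 (u = 2*3 = 6)
Q(R) = 36 + 36*R (Q(R) = 36 - 6*6*(-1)*R = 36 - (-36)*R = 36 + 36*R)
B(C, -28/215) - Q(-49) = -7 - (36 + 36*(-49)) = -7 - (36 - 1764) = -7 - 1*(-1728) = -7 + 1728 = 1721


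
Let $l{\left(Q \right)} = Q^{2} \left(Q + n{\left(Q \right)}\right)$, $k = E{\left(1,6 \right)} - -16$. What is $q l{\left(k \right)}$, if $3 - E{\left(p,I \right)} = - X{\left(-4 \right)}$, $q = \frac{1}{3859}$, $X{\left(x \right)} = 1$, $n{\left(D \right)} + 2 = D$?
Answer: $\frac{15200}{3859} \approx 3.9388$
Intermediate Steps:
$n{\left(D \right)} = -2 + D$
$q = \frac{1}{3859} \approx 0.00025913$
$E{\left(p,I \right)} = 4$ ($E{\left(p,I \right)} = 3 - \left(-1\right) 1 = 3 - -1 = 3 + 1 = 4$)
$k = 20$ ($k = 4 - -16 = 4 + 16 = 20$)
$l{\left(Q \right)} = Q^{2} \left(-2 + 2 Q\right)$ ($l{\left(Q \right)} = Q^{2} \left(Q + \left(-2 + Q\right)\right) = Q^{2} \left(-2 + 2 Q\right)$)
$q l{\left(k \right)} = \frac{2 \cdot 20^{2} \left(-1 + 20\right)}{3859} = \frac{2 \cdot 400 \cdot 19}{3859} = \frac{1}{3859} \cdot 15200 = \frac{15200}{3859}$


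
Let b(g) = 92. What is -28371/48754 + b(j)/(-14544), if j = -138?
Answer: -52139149/88634772 ≈ -0.58825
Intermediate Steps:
-28371/48754 + b(j)/(-14544) = -28371/48754 + 92/(-14544) = -28371*1/48754 + 92*(-1/14544) = -28371/48754 - 23/3636 = -52139149/88634772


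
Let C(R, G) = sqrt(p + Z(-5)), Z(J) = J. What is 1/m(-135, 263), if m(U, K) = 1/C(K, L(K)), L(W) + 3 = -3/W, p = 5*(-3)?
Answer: 2*I*sqrt(5) ≈ 4.4721*I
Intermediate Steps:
p = -15
L(W) = -3 - 3/W
C(R, G) = 2*I*sqrt(5) (C(R, G) = sqrt(-15 - 5) = sqrt(-20) = 2*I*sqrt(5))
m(U, K) = -I*sqrt(5)/10 (m(U, K) = 1/(2*I*sqrt(5)) = -I*sqrt(5)/10)
1/m(-135, 263) = 1/(-I*sqrt(5)/10) = 2*I*sqrt(5)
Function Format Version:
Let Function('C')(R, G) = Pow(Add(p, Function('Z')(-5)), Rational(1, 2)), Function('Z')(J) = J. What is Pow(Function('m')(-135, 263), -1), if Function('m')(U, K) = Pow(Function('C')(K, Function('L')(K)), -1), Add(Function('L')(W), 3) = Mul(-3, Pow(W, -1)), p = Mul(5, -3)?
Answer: Mul(2, I, Pow(5, Rational(1, 2))) ≈ Mul(4.4721, I)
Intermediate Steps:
p = -15
Function('L')(W) = Add(-3, Mul(-3, Pow(W, -1)))
Function('C')(R, G) = Mul(2, I, Pow(5, Rational(1, 2))) (Function('C')(R, G) = Pow(Add(-15, -5), Rational(1, 2)) = Pow(-20, Rational(1, 2)) = Mul(2, I, Pow(5, Rational(1, 2))))
Function('m')(U, K) = Mul(Rational(-1, 10), I, Pow(5, Rational(1, 2))) (Function('m')(U, K) = Pow(Mul(2, I, Pow(5, Rational(1, 2))), -1) = Mul(Rational(-1, 10), I, Pow(5, Rational(1, 2))))
Pow(Function('m')(-135, 263), -1) = Pow(Mul(Rational(-1, 10), I, Pow(5, Rational(1, 2))), -1) = Mul(2, I, Pow(5, Rational(1, 2)))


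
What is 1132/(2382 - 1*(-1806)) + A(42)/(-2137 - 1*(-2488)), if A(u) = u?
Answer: 15923/40833 ≈ 0.38995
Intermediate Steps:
1132/(2382 - 1*(-1806)) + A(42)/(-2137 - 1*(-2488)) = 1132/(2382 - 1*(-1806)) + 42/(-2137 - 1*(-2488)) = 1132/(2382 + 1806) + 42/(-2137 + 2488) = 1132/4188 + 42/351 = 1132*(1/4188) + 42*(1/351) = 283/1047 + 14/117 = 15923/40833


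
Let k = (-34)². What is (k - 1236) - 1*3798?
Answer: -3878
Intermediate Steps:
k = 1156
(k - 1236) - 1*3798 = (1156 - 1236) - 1*3798 = -80 - 3798 = -3878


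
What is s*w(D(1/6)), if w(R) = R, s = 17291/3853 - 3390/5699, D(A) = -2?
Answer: -170959478/21958247 ≈ -7.7857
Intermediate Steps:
s = 85479739/21958247 (s = 17291*(1/3853) - 3390*1/5699 = 17291/3853 - 3390/5699 = 85479739/21958247 ≈ 3.8928)
s*w(D(1/6)) = (85479739/21958247)*(-2) = -170959478/21958247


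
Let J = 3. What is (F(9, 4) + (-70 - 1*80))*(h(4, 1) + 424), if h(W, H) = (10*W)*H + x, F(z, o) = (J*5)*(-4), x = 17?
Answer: -101010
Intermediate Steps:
F(z, o) = -60 (F(z, o) = (3*5)*(-4) = 15*(-4) = -60)
h(W, H) = 17 + 10*H*W (h(W, H) = (10*W)*H + 17 = 10*H*W + 17 = 17 + 10*H*W)
(F(9, 4) + (-70 - 1*80))*(h(4, 1) + 424) = (-60 + (-70 - 1*80))*((17 + 10*1*4) + 424) = (-60 + (-70 - 80))*((17 + 40) + 424) = (-60 - 150)*(57 + 424) = -210*481 = -101010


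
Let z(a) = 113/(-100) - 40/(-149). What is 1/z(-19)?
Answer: -14900/12837 ≈ -1.1607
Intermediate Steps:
z(a) = -12837/14900 (z(a) = 113*(-1/100) - 40*(-1/149) = -113/100 + 40/149 = -12837/14900)
1/z(-19) = 1/(-12837/14900) = -14900/12837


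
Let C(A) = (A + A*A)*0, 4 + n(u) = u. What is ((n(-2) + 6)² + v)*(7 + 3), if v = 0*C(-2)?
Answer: 0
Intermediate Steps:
n(u) = -4 + u
C(A) = 0 (C(A) = (A + A²)*0 = 0)
v = 0 (v = 0*0 = 0)
((n(-2) + 6)² + v)*(7 + 3) = (((-4 - 2) + 6)² + 0)*(7 + 3) = ((-6 + 6)² + 0)*10 = (0² + 0)*10 = (0 + 0)*10 = 0*10 = 0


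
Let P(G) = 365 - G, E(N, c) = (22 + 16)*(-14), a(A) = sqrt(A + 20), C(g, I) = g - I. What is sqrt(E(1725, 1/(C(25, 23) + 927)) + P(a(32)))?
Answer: sqrt(-167 - 2*sqrt(13)) ≈ 13.199*I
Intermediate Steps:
a(A) = sqrt(20 + A)
E(N, c) = -532 (E(N, c) = 38*(-14) = -532)
sqrt(E(1725, 1/(C(25, 23) + 927)) + P(a(32))) = sqrt(-532 + (365 - sqrt(20 + 32))) = sqrt(-532 + (365 - sqrt(52))) = sqrt(-532 + (365 - 2*sqrt(13))) = sqrt(-167 - 2*sqrt(13))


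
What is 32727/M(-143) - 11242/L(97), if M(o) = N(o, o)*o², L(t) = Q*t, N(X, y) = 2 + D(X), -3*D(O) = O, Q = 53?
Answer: -33748512521/15664118041 ≈ -2.1545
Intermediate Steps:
D(O) = -O/3
N(X, y) = 2 - X/3
L(t) = 53*t
M(o) = o²*(2 - o/3) (M(o) = (2 - o/3)*o² = o²*(2 - o/3))
32727/M(-143) - 11242/L(97) = 32727/(((⅓)*(-143)²*(6 - 1*(-143)))) - 11242/(53*97) = 32727/(((⅓)*20449*(6 + 143))) - 11242/5141 = 32727/(((⅓)*20449*149)) - 11242*1/5141 = 32727/(3046901/3) - 11242/5141 = 32727*(3/3046901) - 11242/5141 = 98181/3046901 - 11242/5141 = -33748512521/15664118041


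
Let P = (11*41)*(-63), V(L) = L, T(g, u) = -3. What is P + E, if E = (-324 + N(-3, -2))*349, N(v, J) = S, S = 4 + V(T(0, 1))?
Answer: -141140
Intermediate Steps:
S = 1 (S = 4 - 3 = 1)
N(v, J) = 1
E = -112727 (E = (-324 + 1)*349 = -323*349 = -112727)
P = -28413 (P = 451*(-63) = -28413)
P + E = -28413 - 112727 = -141140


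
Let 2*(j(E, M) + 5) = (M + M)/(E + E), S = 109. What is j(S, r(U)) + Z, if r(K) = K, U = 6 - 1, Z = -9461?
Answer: -2063583/218 ≈ -9466.0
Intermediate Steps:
U = 5
j(E, M) = -5 + M/(2*E) (j(E, M) = -5 + ((M + M)/(E + E))/2 = -5 + ((2*M)/((2*E)))/2 = -5 + ((2*M)*(1/(2*E)))/2 = -5 + (M/E)/2 = -5 + M/(2*E))
j(S, r(U)) + Z = (-5 + (½)*5/109) - 9461 = (-5 + (½)*5*(1/109)) - 9461 = (-5 + 5/218) - 9461 = -1085/218 - 9461 = -2063583/218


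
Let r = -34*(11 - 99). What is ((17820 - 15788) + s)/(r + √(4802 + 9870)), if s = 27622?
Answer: 5545298/558587 - 14827*√917/1117174 ≈ 9.5255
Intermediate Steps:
r = 2992 (r = -34*(-88) = 2992)
((17820 - 15788) + s)/(r + √(4802 + 9870)) = ((17820 - 15788) + 27622)/(2992 + √(4802 + 9870)) = (2032 + 27622)/(2992 + √14672) = 29654/(2992 + 4*√917)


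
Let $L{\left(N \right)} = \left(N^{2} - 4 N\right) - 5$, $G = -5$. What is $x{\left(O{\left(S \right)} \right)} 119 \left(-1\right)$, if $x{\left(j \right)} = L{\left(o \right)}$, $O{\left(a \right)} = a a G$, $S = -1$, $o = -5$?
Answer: $-4760$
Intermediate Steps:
$O{\left(a \right)} = - 5 a^{2}$ ($O{\left(a \right)} = a a \left(-5\right) = a^{2} \left(-5\right) = - 5 a^{2}$)
$L{\left(N \right)} = -5 + N^{2} - 4 N$
$x{\left(j \right)} = 40$ ($x{\left(j \right)} = -5 + \left(-5\right)^{2} - -20 = -5 + 25 + 20 = 40$)
$x{\left(O{\left(S \right)} \right)} 119 \left(-1\right) = 40 \cdot 119 \left(-1\right) = 40 \left(-119\right) = -4760$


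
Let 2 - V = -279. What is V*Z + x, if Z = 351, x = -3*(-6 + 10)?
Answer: 98619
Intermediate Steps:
V = 281 (V = 2 - 1*(-279) = 2 + 279 = 281)
x = -12 (x = -3*4 = -12)
V*Z + x = 281*351 - 12 = 98631 - 12 = 98619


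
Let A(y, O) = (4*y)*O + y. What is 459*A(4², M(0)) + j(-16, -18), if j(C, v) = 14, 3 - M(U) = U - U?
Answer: 95486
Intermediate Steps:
M(U) = 3 (M(U) = 3 - (U - U) = 3 - 1*0 = 3 + 0 = 3)
A(y, O) = y + 4*O*y (A(y, O) = 4*O*y + y = y + 4*O*y)
459*A(4², M(0)) + j(-16, -18) = 459*(4²*(1 + 4*3)) + 14 = 459*(16*(1 + 12)) + 14 = 459*(16*13) + 14 = 459*208 + 14 = 95472 + 14 = 95486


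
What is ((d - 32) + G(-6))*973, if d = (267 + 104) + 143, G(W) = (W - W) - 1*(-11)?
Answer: 479689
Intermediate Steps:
G(W) = 11 (G(W) = 0 + 11 = 11)
d = 514 (d = 371 + 143 = 514)
((d - 32) + G(-6))*973 = ((514 - 32) + 11)*973 = (482 + 11)*973 = 493*973 = 479689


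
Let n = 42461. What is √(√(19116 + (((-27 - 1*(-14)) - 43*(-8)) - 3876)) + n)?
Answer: √(42461 + √15571) ≈ 206.36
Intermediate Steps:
√(√(19116 + (((-27 - 1*(-14)) - 43*(-8)) - 3876)) + n) = √(√(19116 + (((-27 - 1*(-14)) - 43*(-8)) - 3876)) + 42461) = √(√(19116 + (((-27 + 14) + 344) - 3876)) + 42461) = √(√(19116 + ((-13 + 344) - 3876)) + 42461) = √(√(19116 + (331 - 3876)) + 42461) = √(√(19116 - 3545) + 42461) = √(√15571 + 42461) = √(42461 + √15571)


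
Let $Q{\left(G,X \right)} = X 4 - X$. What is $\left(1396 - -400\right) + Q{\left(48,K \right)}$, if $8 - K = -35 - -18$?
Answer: $1871$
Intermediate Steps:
$K = 25$ ($K = 8 - \left(-35 - -18\right) = 8 - \left(-35 + 18\right) = 8 - -17 = 8 + 17 = 25$)
$Q{\left(G,X \right)} = 3 X$ ($Q{\left(G,X \right)} = 4 X - X = 3 X$)
$\left(1396 - -400\right) + Q{\left(48,K \right)} = \left(1396 - -400\right) + 3 \cdot 25 = \left(1396 + 400\right) + 75 = 1796 + 75 = 1871$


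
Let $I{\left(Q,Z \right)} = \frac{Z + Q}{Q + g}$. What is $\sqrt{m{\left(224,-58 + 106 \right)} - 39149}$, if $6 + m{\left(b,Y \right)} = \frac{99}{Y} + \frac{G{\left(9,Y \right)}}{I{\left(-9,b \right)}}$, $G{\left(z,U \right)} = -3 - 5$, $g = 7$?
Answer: $\frac{17 i \sqrt{100198815}}{860} \approx 197.87 i$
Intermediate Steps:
$G{\left(z,U \right)} = -8$ ($G{\left(z,U \right)} = -3 - 5 = -8$)
$I{\left(Q,Z \right)} = \frac{Q + Z}{7 + Q}$ ($I{\left(Q,Z \right)} = \frac{Z + Q}{Q + 7} = \frac{Q + Z}{7 + Q}$)
$m{\left(b,Y \right)} = -6 - \frac{8}{\frac{9}{2} - \frac{b}{2}} + \frac{99}{Y}$ ($m{\left(b,Y \right)} = -6 - \left(- \frac{99}{Y} + 8 \frac{7 - 9}{-9 + b}\right) = -6 - \left(- \frac{99}{Y} + 8 \left(- \frac{2}{-9 + b}\right)\right) = -6 - \left(- \frac{99}{Y} + \frac{8}{\frac{9}{2} - \frac{b}{2}}\right) = -6 - \frac{8}{\frac{9}{2} - \frac{b}{2}} + \frac{99}{Y}$)
$\sqrt{m{\left(224,-58 + 106 \right)} - 39149} = \sqrt{\frac{-891 + 70 \left(-58 + 106\right) + 99 \cdot 224 - 6 \left(-58 + 106\right) 224}{\left(-58 + 106\right) \left(-9 + 224\right)} - 39149} = \sqrt{\frac{-891 + 70 \cdot 48 + 22176 - 288 \cdot 224}{48 \cdot 215} - 39149} = \sqrt{\frac{1}{48} \cdot \frac{1}{215} \left(-891 + 3360 + 22176 - 64512\right) - 39149} = \sqrt{\frac{1}{48} \cdot \frac{1}{215} \left(-39867\right) - 39149} = \sqrt{- \frac{13289}{3440} - 39149} = \sqrt{- \frac{134685849}{3440}} = \frac{17 i \sqrt{100198815}}{860}$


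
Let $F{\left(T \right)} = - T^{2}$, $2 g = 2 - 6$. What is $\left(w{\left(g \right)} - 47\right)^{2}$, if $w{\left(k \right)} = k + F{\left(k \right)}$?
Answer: $2809$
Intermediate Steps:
$g = -2$ ($g = \frac{2 - 6}{2} = \frac{1}{2} \left(-4\right) = -2$)
$w{\left(k \right)} = k - k^{2}$
$\left(w{\left(g \right)} - 47\right)^{2} = \left(- 2 \left(1 - -2\right) - 47\right)^{2} = \left(- 2 \left(1 + 2\right) - 47\right)^{2} = \left(\left(-2\right) 3 - 47\right)^{2} = \left(-6 - 47\right)^{2} = \left(-53\right)^{2} = 2809$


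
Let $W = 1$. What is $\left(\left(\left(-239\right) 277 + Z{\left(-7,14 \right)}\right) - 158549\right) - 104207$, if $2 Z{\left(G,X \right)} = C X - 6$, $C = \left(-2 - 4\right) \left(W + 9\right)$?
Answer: $-329382$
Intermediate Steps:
$C = -60$ ($C = \left(-2 - 4\right) \left(1 + 9\right) = \left(-6\right) 10 = -60$)
$Z{\left(G,X \right)} = -3 - 30 X$ ($Z{\left(G,X \right)} = \frac{- 60 X - 6}{2} = \frac{-6 - 60 X}{2} = -3 - 30 X$)
$\left(\left(\left(-239\right) 277 + Z{\left(-7,14 \right)}\right) - 158549\right) - 104207 = \left(\left(\left(-239\right) 277 - 423\right) - 158549\right) - 104207 = \left(\left(-66203 - 423\right) - 158549\right) - 104207 = \left(-66626 - 158549\right) - 104207 = -225175 - 104207 = -329382$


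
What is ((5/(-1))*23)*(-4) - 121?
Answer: 339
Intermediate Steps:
((5/(-1))*23)*(-4) - 121 = ((5*(-1))*23)*(-4) - 121 = -5*23*(-4) - 121 = -115*(-4) - 121 = 460 - 121 = 339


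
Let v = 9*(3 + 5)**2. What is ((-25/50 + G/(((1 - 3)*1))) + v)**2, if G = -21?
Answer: 343396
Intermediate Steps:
v = 576 (v = 9*8**2 = 9*64 = 576)
((-25/50 + G/(((1 - 3)*1))) + v)**2 = ((-25/50 - 21/(1 - 3)) + 576)**2 = ((-25*1/50 - 21/((-2*1))) + 576)**2 = ((-1/2 - 21/(-2)) + 576)**2 = ((-1/2 - 21*(-1/2)) + 576)**2 = ((-1/2 + 21/2) + 576)**2 = (10 + 576)**2 = 586**2 = 343396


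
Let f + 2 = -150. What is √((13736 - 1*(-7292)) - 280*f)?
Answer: 2*√15897 ≈ 252.17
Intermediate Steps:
f = -152 (f = -2 - 150 = -152)
√((13736 - 1*(-7292)) - 280*f) = √((13736 - 1*(-7292)) - 280*(-152)) = √((13736 + 7292) + 42560) = √(21028 + 42560) = √63588 = 2*√15897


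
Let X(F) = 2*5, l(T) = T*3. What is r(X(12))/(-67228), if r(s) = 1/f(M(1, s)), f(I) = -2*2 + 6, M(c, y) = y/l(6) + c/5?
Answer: -1/134456 ≈ -7.4374e-6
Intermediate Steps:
l(T) = 3*T
M(c, y) = c/5 + y/18 (M(c, y) = y/((3*6)) + c/5 = y/18 + c*(⅕) = y*(1/18) + c/5 = y/18 + c/5 = c/5 + y/18)
X(F) = 10
f(I) = 2 (f(I) = -4 + 6 = 2)
r(s) = ½ (r(s) = 1/2 = ½)
r(X(12))/(-67228) = (½)/(-67228) = (½)*(-1/67228) = -1/134456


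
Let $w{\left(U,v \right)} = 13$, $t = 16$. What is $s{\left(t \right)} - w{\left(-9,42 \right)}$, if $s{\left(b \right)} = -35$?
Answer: $-48$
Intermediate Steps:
$s{\left(t \right)} - w{\left(-9,42 \right)} = -35 - 13 = -48$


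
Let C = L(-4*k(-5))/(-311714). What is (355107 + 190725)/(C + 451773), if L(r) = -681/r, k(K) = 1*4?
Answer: 907431872256/751061167357 ≈ 1.2082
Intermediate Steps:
k(K) = 4
C = -681/4987424 (C = -681/((-4*4))/(-311714) = -681/(-16)*(-1/311714) = -681*(-1/16)*(-1/311714) = (681/16)*(-1/311714) = -681/4987424 ≈ -0.00013654)
(355107 + 190725)/(C + 451773) = (355107 + 190725)/(-681/4987424 + 451773) = 545832/(2253183502071/4987424) = 545832*(4987424/2253183502071) = 907431872256/751061167357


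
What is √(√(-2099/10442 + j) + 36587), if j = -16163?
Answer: √(3989276862668 + 31326*I*√195817834010)/10442 ≈ 191.28 + 0.33233*I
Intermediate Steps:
√(√(-2099/10442 + j) + 36587) = √(√(-2099/10442 - 16163) + 36587) = √(√(-168776145/10442) + 36587) = √(3*I*√195817834010/10442 + 36587) = √(36587 + 3*I*√195817834010/10442)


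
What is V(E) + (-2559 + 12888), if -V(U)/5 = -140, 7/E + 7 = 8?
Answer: 11029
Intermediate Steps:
E = 7 (E = 7/(-7 + 8) = 7/1 = 7*1 = 7)
V(U) = 700 (V(U) = -5*(-140) = 700)
V(E) + (-2559 + 12888) = 700 + (-2559 + 12888) = 700 + 10329 = 11029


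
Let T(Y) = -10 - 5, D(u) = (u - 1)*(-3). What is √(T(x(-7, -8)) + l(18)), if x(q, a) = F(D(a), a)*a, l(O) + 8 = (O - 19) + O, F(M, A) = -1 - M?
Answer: I*√6 ≈ 2.4495*I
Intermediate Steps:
D(u) = 3 - 3*u (D(u) = (-1 + u)*(-3) = 3 - 3*u)
l(O) = -27 + 2*O (l(O) = -8 + ((O - 19) + O) = -8 + ((-19 + O) + O) = -8 + (-19 + 2*O) = -27 + 2*O)
x(q, a) = a*(-4 + 3*a) (x(q, a) = (-1 - (3 - 3*a))*a = (-1 + (-3 + 3*a))*a = (-4 + 3*a)*a = a*(-4 + 3*a))
T(Y) = -15
√(T(x(-7, -8)) + l(18)) = √(-15 + (-27 + 2*18)) = √(-15 + (-27 + 36)) = √(-15 + 9) = √(-6) = I*√6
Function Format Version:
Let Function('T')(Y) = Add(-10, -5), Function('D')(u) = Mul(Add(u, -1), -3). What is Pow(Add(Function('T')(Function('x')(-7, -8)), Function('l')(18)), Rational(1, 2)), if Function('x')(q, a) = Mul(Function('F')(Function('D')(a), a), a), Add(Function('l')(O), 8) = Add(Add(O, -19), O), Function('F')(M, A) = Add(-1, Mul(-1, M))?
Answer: Mul(I, Pow(6, Rational(1, 2))) ≈ Mul(2.4495, I)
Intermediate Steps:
Function('D')(u) = Add(3, Mul(-3, u)) (Function('D')(u) = Mul(Add(-1, u), -3) = Add(3, Mul(-3, u)))
Function('l')(O) = Add(-27, Mul(2, O)) (Function('l')(O) = Add(-8, Add(Add(O, -19), O)) = Add(-8, Add(Add(-19, O), O)) = Add(-8, Add(-19, Mul(2, O))) = Add(-27, Mul(2, O)))
Function('x')(q, a) = Mul(a, Add(-4, Mul(3, a))) (Function('x')(q, a) = Mul(Add(-1, Mul(-1, Add(3, Mul(-3, a)))), a) = Mul(Add(-1, Add(-3, Mul(3, a))), a) = Mul(Add(-4, Mul(3, a)), a) = Mul(a, Add(-4, Mul(3, a))))
Function('T')(Y) = -15
Pow(Add(Function('T')(Function('x')(-7, -8)), Function('l')(18)), Rational(1, 2)) = Pow(Add(-15, Add(-27, Mul(2, 18))), Rational(1, 2)) = Pow(Add(-15, Add(-27, 36)), Rational(1, 2)) = Pow(Add(-15, 9), Rational(1, 2)) = Pow(-6, Rational(1, 2)) = Mul(I, Pow(6, Rational(1, 2)))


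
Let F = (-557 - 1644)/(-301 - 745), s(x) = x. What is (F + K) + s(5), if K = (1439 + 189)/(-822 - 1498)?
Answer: 1942129/303340 ≈ 6.4025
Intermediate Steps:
K = -407/580 (K = 1628/(-2320) = 1628*(-1/2320) = -407/580 ≈ -0.70172)
F = 2201/1046 (F = -2201/(-1046) = -2201*(-1/1046) = 2201/1046 ≈ 2.1042)
(F + K) + s(5) = (2201/1046 - 407/580) + 5 = 425429/303340 + 5 = 1942129/303340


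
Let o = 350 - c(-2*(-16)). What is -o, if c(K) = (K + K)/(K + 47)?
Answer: -27586/79 ≈ -349.19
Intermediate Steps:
c(K) = 2*K/(47 + K) (c(K) = (2*K)/(47 + K) = 2*K/(47 + K))
o = 27586/79 (o = 350 - 2*(-2*(-16))/(47 - 2*(-16)) = 350 - 2*32/(47 + 32) = 350 - 2*32/79 = 350 - 1*64/79 = 350 - 64/79 = 27586/79 ≈ 349.19)
-o = -1*27586/79 = -27586/79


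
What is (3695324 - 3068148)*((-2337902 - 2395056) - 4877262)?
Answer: -6027299338720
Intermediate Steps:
(3695324 - 3068148)*((-2337902 - 2395056) - 4877262) = 627176*(-4732958 - 4877262) = 627176*(-9610220) = -6027299338720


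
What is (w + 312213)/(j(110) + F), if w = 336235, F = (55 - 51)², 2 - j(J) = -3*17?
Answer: 648448/69 ≈ 9397.8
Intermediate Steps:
j(J) = 53 (j(J) = 2 - (-3)*17 = 2 - 1*(-51) = 2 + 51 = 53)
F = 16 (F = 4² = 16)
(w + 312213)/(j(110) + F) = (336235 + 312213)/(53 + 16) = 648448/69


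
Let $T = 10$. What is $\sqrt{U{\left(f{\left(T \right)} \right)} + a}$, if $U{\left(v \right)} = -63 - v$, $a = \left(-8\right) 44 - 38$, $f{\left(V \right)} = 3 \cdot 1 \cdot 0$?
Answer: $i \sqrt{453} \approx 21.284 i$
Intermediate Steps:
$f{\left(V \right)} = 0$ ($f{\left(V \right)} = 3 \cdot 0 = 0$)
$a = -390$ ($a = -352 - 38 = -390$)
$\sqrt{U{\left(f{\left(T \right)} \right)} + a} = \sqrt{\left(-63 - 0\right) - 390} = \sqrt{\left(-63 + 0\right) - 390} = \sqrt{-63 - 390} = \sqrt{-453} = i \sqrt{453}$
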